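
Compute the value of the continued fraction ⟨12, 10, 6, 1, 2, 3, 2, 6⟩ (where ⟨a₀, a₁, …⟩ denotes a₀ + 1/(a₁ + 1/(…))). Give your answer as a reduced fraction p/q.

Starting at the tail and folding back:
Start with 6.
2 + 1/(6/1) = 2 + 1/6 = 13/6
3 + 1/(13/6) = 3 + 6/13 = 45/13
2 + 1/(45/13) = 2 + 13/45 = 103/45
1 + 1/(103/45) = 1 + 45/103 = 148/103
6 + 1/(148/103) = 6 + 103/148 = 991/148
10 + 1/(991/148) = 10 + 148/991 = 10058/991
12 + 1/(10058/991) = 12 + 991/10058 = 121687/10058

121687/10058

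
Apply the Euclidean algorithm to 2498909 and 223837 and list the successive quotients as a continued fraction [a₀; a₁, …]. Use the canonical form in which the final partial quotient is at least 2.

Repeatedly divide and take the remainder:
⌊2498909/223837⌋ = 11, remainder 36702
⌊223837/36702⌋ = 6, remainder 3625
⌊36702/3625⌋ = 10, remainder 452
⌊3625/452⌋ = 8, remainder 9
⌊452/9⌋ = 50, remainder 2
⌊9/2⌋ = 4, remainder 1
⌊2/1⌋ = 2, remainder 0

[11; 6, 10, 8, 50, 4, 2]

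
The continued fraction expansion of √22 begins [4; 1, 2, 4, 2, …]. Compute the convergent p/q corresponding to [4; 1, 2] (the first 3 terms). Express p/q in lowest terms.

14/3

Start with 2.
1 + 1/(2/1) = 1 + 1/2 = 3/2
4 + 1/(3/2) = 4 + 2/3 = 14/3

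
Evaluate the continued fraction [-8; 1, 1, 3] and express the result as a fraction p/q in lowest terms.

a_0 = -8: -8/1
a_1 = 1: -7/1
a_2 = 1: -15/2
a_3 = 3: -52/7

-52/7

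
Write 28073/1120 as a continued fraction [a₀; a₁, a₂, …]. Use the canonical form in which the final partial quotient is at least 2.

[25; 15, 2, 1, 11, 2]

⌊28073/1120⌋ = 25, remainder 73
⌊1120/73⌋ = 15, remainder 25
⌊73/25⌋ = 2, remainder 23
⌊25/23⌋ = 1, remainder 2
⌊23/2⌋ = 11, remainder 1
⌊2/1⌋ = 2, remainder 0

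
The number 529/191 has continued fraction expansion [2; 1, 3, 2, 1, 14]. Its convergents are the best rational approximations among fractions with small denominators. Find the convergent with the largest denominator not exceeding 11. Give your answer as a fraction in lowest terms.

25/9

a_0 = 2: 2/1  (≤ bound)
a_1 = 1: 3/1  (≤ bound)
a_2 = 3: 11/4  (≤ bound)
a_3 = 2: 25/9  (≤ bound)
a_4 = 1: 36/13  (> 11, stop)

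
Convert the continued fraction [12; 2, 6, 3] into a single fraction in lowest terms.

511/41

Start with 3.
6 + 1/(3/1) = 6 + 1/3 = 19/3
2 + 1/(19/3) = 2 + 3/19 = 41/19
12 + 1/(41/19) = 12 + 19/41 = 511/41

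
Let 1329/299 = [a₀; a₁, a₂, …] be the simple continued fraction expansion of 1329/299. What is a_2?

4

1329 ÷ 299 → quotient 4, remainder 133
299 ÷ 133 → quotient 2, remainder 33
133 ÷ 33 → quotient 4, remainder 1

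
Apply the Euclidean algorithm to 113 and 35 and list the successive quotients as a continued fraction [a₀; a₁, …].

113 ÷ 35 → quotient 3, remainder 8
35 ÷ 8 → quotient 4, remainder 3
8 ÷ 3 → quotient 2, remainder 2
3 ÷ 2 → quotient 1, remainder 1
2 ÷ 1 → quotient 2, remainder 0

[3; 4, 2, 1, 2]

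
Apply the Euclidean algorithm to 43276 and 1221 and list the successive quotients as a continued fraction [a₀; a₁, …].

[35; 2, 3, 1, 8, 3, 1, 3]

Run the Euclidean algorithm, recording each quotient:
43276 ÷ 1221 → quotient 35, remainder 541
1221 ÷ 541 → quotient 2, remainder 139
541 ÷ 139 → quotient 3, remainder 124
139 ÷ 124 → quotient 1, remainder 15
124 ÷ 15 → quotient 8, remainder 4
15 ÷ 4 → quotient 3, remainder 3
4 ÷ 3 → quotient 1, remainder 1
3 ÷ 1 → quotient 3, remainder 0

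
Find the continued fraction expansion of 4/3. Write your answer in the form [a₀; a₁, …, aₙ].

[1; 3]

Run the Euclidean algorithm, recording each quotient:
4 ÷ 3 → quotient 1, remainder 1
3 ÷ 1 → quotient 3, remainder 0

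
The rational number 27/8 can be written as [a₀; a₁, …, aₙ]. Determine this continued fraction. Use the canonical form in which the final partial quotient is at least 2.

27 ÷ 8 → quotient 3, remainder 3
8 ÷ 3 → quotient 2, remainder 2
3 ÷ 2 → quotient 1, remainder 1
2 ÷ 1 → quotient 2, remainder 0

[3; 2, 1, 2]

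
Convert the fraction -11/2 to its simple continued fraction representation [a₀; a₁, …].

-11 ÷ 2 → quotient -6, remainder 1
2 ÷ 1 → quotient 2, remainder 0

[-6; 2]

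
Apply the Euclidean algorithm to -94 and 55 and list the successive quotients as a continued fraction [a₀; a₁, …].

[-2; 3, 2, 3, 2]

Repeatedly divide and take the remainder:
⌊-94/55⌋ = -2, remainder 16
⌊55/16⌋ = 3, remainder 7
⌊16/7⌋ = 2, remainder 2
⌊7/2⌋ = 3, remainder 1
⌊2/1⌋ = 2, remainder 0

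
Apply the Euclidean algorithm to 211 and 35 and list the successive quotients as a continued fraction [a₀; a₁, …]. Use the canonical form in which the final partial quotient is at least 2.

211 = 6·35 + 1, so a_0 = 6
35 = 35·1 + 0, so a_1 = 35

[6; 35]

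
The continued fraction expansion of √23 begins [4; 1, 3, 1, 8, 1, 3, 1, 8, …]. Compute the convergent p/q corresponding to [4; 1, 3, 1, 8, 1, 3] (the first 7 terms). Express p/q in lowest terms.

916/191

a_0 = 4: 4/1
a_1 = 1: 5/1
a_2 = 3: 19/4
a_3 = 1: 24/5
a_4 = 8: 211/44
a_5 = 1: 235/49
a_6 = 3: 916/191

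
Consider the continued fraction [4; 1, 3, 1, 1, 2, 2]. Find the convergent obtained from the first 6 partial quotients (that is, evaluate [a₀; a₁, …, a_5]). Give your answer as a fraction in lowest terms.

Start with 2.
1 + 1/(2/1) = 1 + 1/2 = 3/2
1 + 1/(3/2) = 1 + 2/3 = 5/3
3 + 1/(5/3) = 3 + 3/5 = 18/5
1 + 1/(18/5) = 1 + 5/18 = 23/18
4 + 1/(23/18) = 4 + 18/23 = 110/23

110/23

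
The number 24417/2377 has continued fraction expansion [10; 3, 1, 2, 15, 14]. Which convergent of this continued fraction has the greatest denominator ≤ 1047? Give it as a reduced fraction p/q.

1736/169

a_0 = 10: 10/1  (≤ bound)
a_1 = 3: 31/3  (≤ bound)
a_2 = 1: 41/4  (≤ bound)
a_3 = 2: 113/11  (≤ bound)
a_4 = 15: 1736/169  (≤ bound)
a_5 = 14: 24417/2377  (> 1047, stop)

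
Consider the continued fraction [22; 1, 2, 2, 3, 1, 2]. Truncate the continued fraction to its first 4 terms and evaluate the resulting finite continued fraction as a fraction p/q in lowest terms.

a_0 = 22: 22/1
a_1 = 1: 23/1
a_2 = 2: 68/3
a_3 = 2: 159/7

159/7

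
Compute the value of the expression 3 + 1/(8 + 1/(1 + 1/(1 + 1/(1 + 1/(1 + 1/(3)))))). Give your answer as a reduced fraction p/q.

483/155

Start with 3.
1 + 1/(3/1) = 1 + 1/3 = 4/3
1 + 1/(4/3) = 1 + 3/4 = 7/4
1 + 1/(7/4) = 1 + 4/7 = 11/7
1 + 1/(11/7) = 1 + 7/11 = 18/11
8 + 1/(18/11) = 8 + 11/18 = 155/18
3 + 1/(155/18) = 3 + 18/155 = 483/155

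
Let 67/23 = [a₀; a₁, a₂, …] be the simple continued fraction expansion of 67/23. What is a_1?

1

Run the Euclidean algorithm, recording each quotient:
67 = 2·23 + 21, so a_0 = 2
23 = 1·21 + 2, so a_1 = 1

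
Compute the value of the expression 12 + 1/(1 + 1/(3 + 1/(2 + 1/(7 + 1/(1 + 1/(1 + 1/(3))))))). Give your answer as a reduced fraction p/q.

6452/505

Compute successive convergents:
a_0 = 12: 12/1
a_1 = 1: 13/1
a_2 = 3: 51/4
a_3 = 2: 115/9
a_4 = 7: 856/67
a_5 = 1: 971/76
a_6 = 1: 1827/143
a_7 = 3: 6452/505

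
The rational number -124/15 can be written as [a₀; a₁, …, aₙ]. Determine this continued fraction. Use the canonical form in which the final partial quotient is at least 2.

Apply division with remainder until the remainder is 0:
-124 = -9·15 + 11, so a_0 = -9
15 = 1·11 + 4, so a_1 = 1
11 = 2·4 + 3, so a_2 = 2
4 = 1·3 + 1, so a_3 = 1
3 = 3·1 + 0, so a_4 = 3

[-9; 1, 2, 1, 3]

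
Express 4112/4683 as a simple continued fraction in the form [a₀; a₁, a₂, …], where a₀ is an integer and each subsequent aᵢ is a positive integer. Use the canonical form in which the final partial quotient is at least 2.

[0; 1, 7, 4, 1, 27, 1, 3]

Run the Euclidean algorithm, recording each quotient:
4112 = 0·4683 + 4112, so a_0 = 0
4683 = 1·4112 + 571, so a_1 = 1
4112 = 7·571 + 115, so a_2 = 7
571 = 4·115 + 111, so a_3 = 4
115 = 1·111 + 4, so a_4 = 1
111 = 27·4 + 3, so a_5 = 27
4 = 1·3 + 1, so a_6 = 1
3 = 3·1 + 0, so a_7 = 3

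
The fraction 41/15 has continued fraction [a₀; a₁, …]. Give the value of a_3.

1

⌊41/15⌋ = 2, remainder 11
⌊15/11⌋ = 1, remainder 4
⌊11/4⌋ = 2, remainder 3
⌊4/3⌋ = 1, remainder 1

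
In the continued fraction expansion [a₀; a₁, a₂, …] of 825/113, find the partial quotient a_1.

3

⌊825/113⌋ = 7, remainder 34
⌊113/34⌋ = 3, remainder 11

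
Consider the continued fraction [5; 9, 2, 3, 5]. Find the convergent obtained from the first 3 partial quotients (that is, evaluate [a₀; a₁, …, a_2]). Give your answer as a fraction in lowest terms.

97/19

a_0 = 5: 5/1
a_1 = 9: 46/9
a_2 = 2: 97/19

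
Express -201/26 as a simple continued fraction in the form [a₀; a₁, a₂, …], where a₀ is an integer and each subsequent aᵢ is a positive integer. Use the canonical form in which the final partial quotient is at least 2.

[-8; 3, 1, 2, 2]

Apply division with remainder until the remainder is 0:
-201 ÷ 26 → quotient -8, remainder 7
26 ÷ 7 → quotient 3, remainder 5
7 ÷ 5 → quotient 1, remainder 2
5 ÷ 2 → quotient 2, remainder 1
2 ÷ 1 → quotient 2, remainder 0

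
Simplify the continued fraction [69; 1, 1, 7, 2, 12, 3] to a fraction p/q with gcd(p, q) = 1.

85454/1229

Start with 3.
12 + 1/(3/1) = 12 + 1/3 = 37/3
2 + 1/(37/3) = 2 + 3/37 = 77/37
7 + 1/(77/37) = 7 + 37/77 = 576/77
1 + 1/(576/77) = 1 + 77/576 = 653/576
1 + 1/(653/576) = 1 + 576/653 = 1229/653
69 + 1/(1229/653) = 69 + 653/1229 = 85454/1229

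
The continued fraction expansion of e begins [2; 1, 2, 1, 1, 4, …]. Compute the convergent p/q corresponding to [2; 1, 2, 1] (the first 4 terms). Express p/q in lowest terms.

11/4

Compute successive convergents:
a_0 = 2: 2/1
a_1 = 1: 3/1
a_2 = 2: 8/3
a_3 = 1: 11/4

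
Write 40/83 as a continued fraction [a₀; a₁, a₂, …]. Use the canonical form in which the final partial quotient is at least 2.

[0; 2, 13, 3]

Apply division with remainder until the remainder is 0:
40 = 0·83 + 40, so a_0 = 0
83 = 2·40 + 3, so a_1 = 2
40 = 13·3 + 1, so a_2 = 13
3 = 3·1 + 0, so a_3 = 3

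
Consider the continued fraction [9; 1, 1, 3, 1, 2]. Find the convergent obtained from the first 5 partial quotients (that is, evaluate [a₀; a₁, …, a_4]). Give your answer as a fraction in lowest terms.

86/9

Use the convergent recurrence hₖ = aₖ·hₖ₋₁ + hₖ₋₂ (and likewise for the denominators kₖ):
a_0 = 9: 9/1
a_1 = 1: 10/1
a_2 = 1: 19/2
a_3 = 3: 67/7
a_4 = 1: 86/9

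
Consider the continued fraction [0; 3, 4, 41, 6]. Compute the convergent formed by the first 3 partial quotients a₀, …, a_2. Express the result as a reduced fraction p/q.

Start with 4.
3 + 1/(4/1) = 3 + 1/4 = 13/4
0 + 1/(13/4) = 0 + 4/13 = 4/13

4/13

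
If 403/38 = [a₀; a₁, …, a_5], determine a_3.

1

403 ÷ 38 → quotient 10, remainder 23
38 ÷ 23 → quotient 1, remainder 15
23 ÷ 15 → quotient 1, remainder 8
15 ÷ 8 → quotient 1, remainder 7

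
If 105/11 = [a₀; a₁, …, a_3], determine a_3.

5

105 = 9·11 + 6, so a_0 = 9
11 = 1·6 + 5, so a_1 = 1
6 = 1·5 + 1, so a_2 = 1
5 = 5·1 + 0, so a_3 = 5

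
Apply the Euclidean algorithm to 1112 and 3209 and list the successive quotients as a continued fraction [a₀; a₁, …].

[0; 2, 1, 7, 1, 3, 10, 3]

⌊1112/3209⌋ = 0, remainder 1112
⌊3209/1112⌋ = 2, remainder 985
⌊1112/985⌋ = 1, remainder 127
⌊985/127⌋ = 7, remainder 96
⌊127/96⌋ = 1, remainder 31
⌊96/31⌋ = 3, remainder 3
⌊31/3⌋ = 10, remainder 1
⌊3/1⌋ = 3, remainder 0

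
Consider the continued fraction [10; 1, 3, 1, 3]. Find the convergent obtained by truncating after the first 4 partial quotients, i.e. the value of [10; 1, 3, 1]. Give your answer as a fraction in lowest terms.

Use the convergent recurrence hₖ = aₖ·hₖ₋₁ + hₖ₋₂ (and likewise for the denominators kₖ):
a_0 = 10: 10/1
a_1 = 1: 11/1
a_2 = 3: 43/4
a_3 = 1: 54/5

54/5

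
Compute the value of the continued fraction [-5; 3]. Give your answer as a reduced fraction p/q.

-14/3

a_0 = -5: -5/1
a_1 = 3: -14/3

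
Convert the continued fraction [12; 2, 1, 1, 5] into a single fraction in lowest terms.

Collapse the nested fraction from the inside out:
Start with 5.
1 + 1/(5/1) = 1 + 1/5 = 6/5
1 + 1/(6/5) = 1 + 5/6 = 11/6
2 + 1/(11/6) = 2 + 6/11 = 28/11
12 + 1/(28/11) = 12 + 11/28 = 347/28

347/28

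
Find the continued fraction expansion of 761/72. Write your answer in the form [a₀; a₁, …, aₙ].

[10; 1, 1, 3, 10]

761 = 10·72 + 41, so a_0 = 10
72 = 1·41 + 31, so a_1 = 1
41 = 1·31 + 10, so a_2 = 1
31 = 3·10 + 1, so a_3 = 3
10 = 10·1 + 0, so a_4 = 10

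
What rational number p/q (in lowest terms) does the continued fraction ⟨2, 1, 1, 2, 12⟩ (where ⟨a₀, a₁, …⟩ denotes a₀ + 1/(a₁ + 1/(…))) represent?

161/62

Build up convergents one term at a time:
a_0 = 2: 2/1
a_1 = 1: 3/1
a_2 = 1: 5/2
a_3 = 2: 13/5
a_4 = 12: 161/62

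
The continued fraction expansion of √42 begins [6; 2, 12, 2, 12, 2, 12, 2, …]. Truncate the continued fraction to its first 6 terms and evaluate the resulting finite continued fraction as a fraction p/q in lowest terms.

8749/1350

Start with 2.
12 + 1/(2/1) = 12 + 1/2 = 25/2
2 + 1/(25/2) = 2 + 2/25 = 52/25
12 + 1/(52/25) = 12 + 25/52 = 649/52
2 + 1/(649/52) = 2 + 52/649 = 1350/649
6 + 1/(1350/649) = 6 + 649/1350 = 8749/1350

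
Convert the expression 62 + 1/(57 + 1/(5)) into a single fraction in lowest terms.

Start with 5.
57 + 1/(5/1) = 57 + 1/5 = 286/5
62 + 1/(286/5) = 62 + 5/286 = 17737/286

17737/286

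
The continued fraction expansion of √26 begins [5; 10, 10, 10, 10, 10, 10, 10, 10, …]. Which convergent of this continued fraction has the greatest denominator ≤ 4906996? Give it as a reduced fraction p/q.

5357035/1050601

List convergents until the denominator exceeds the bound:
a_0 = 5: 5/1  (≤ bound)
a_1 = 10: 51/10  (≤ bound)
a_2 = 10: 515/101  (≤ bound)
a_3 = 10: 5201/1020  (≤ bound)
a_4 = 10: 52525/10301  (≤ bound)
a_5 = 10: 530451/104030  (≤ bound)
a_6 = 10: 5357035/1050601  (≤ bound)
a_7 = 10: 54100801/10610040  (> 4906996, stop)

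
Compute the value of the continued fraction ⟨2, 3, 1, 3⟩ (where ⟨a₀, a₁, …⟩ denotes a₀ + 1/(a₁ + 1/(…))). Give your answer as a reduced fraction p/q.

34/15

a_0 = 2: 2/1
a_1 = 3: 7/3
a_2 = 1: 9/4
a_3 = 3: 34/15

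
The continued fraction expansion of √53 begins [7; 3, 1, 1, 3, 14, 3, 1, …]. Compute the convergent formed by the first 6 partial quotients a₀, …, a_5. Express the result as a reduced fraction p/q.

2599/357

a_0 = 7: 7/1
a_1 = 3: 22/3
a_2 = 1: 29/4
a_3 = 1: 51/7
a_4 = 3: 182/25
a_5 = 14: 2599/357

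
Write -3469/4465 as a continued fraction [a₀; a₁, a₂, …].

Apply division with remainder until the remainder is 0:
⌊-3469/4465⌋ = -1, remainder 996
⌊4465/996⌋ = 4, remainder 481
⌊996/481⌋ = 2, remainder 34
⌊481/34⌋ = 14, remainder 5
⌊34/5⌋ = 6, remainder 4
⌊5/4⌋ = 1, remainder 1
⌊4/1⌋ = 4, remainder 0

[-1; 4, 2, 14, 6, 1, 4]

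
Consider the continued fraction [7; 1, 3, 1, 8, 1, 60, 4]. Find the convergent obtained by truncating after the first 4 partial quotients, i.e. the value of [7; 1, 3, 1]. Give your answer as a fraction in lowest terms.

39/5

Start with 1.
3 + 1/(1/1) = 3 + 1/1 = 4/1
1 + 1/(4/1) = 1 + 1/4 = 5/4
7 + 1/(5/4) = 7 + 4/5 = 39/5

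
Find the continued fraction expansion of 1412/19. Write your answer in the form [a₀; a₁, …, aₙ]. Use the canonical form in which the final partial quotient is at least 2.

1412 = 74·19 + 6, so a_0 = 74
19 = 3·6 + 1, so a_1 = 3
6 = 6·1 + 0, so a_2 = 6

[74; 3, 6]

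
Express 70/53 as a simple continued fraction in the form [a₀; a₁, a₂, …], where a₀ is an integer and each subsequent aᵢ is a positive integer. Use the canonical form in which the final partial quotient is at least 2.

[1; 3, 8, 2]

70 ÷ 53 → quotient 1, remainder 17
53 ÷ 17 → quotient 3, remainder 2
17 ÷ 2 → quotient 8, remainder 1
2 ÷ 1 → quotient 2, remainder 0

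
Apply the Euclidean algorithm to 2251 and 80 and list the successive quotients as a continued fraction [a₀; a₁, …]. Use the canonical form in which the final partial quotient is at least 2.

Apply division with remainder until the remainder is 0:
2251 ÷ 80 → quotient 28, remainder 11
80 ÷ 11 → quotient 7, remainder 3
11 ÷ 3 → quotient 3, remainder 2
3 ÷ 2 → quotient 1, remainder 1
2 ÷ 1 → quotient 2, remainder 0

[28; 7, 3, 1, 2]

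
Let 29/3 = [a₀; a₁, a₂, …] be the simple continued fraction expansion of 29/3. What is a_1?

Run the Euclidean algorithm, recording each quotient:
29 = 9·3 + 2, so a_0 = 9
3 = 1·2 + 1, so a_1 = 1

1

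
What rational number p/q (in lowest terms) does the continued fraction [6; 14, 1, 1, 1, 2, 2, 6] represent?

10832/1785

a_0 = 6: 6/1
a_1 = 14: 85/14
a_2 = 1: 91/15
a_3 = 1: 176/29
a_4 = 1: 267/44
a_5 = 2: 710/117
a_6 = 2: 1687/278
a_7 = 6: 10832/1785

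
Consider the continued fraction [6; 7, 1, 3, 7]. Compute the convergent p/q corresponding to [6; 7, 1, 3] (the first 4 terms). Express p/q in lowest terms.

190/31

Collapse the nested fraction from the inside out:
Start with 3.
1 + 1/(3/1) = 1 + 1/3 = 4/3
7 + 1/(4/3) = 7 + 3/4 = 31/4
6 + 1/(31/4) = 6 + 4/31 = 190/31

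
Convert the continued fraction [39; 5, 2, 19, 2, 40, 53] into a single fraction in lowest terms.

36927726/942461

Use the convergent recurrence hₖ = aₖ·hₖ₋₁ + hₖ₋₂ (and likewise for the denominators kₖ):
a_0 = 39: 39/1
a_1 = 5: 196/5
a_2 = 2: 431/11
a_3 = 19: 8385/214
a_4 = 2: 17201/439
a_5 = 40: 696425/17774
a_6 = 53: 36927726/942461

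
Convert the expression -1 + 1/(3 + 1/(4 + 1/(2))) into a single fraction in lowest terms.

-20/29

Compute successive convergents:
a_0 = -1: -1/1
a_1 = 3: -2/3
a_2 = 4: -9/13
a_3 = 2: -20/29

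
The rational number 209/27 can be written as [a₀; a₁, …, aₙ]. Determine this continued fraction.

⌊209/27⌋ = 7, remainder 20
⌊27/20⌋ = 1, remainder 7
⌊20/7⌋ = 2, remainder 6
⌊7/6⌋ = 1, remainder 1
⌊6/1⌋ = 6, remainder 0

[7; 1, 2, 1, 6]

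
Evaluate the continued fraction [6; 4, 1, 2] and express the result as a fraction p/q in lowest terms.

Work from the innermost term outward:
Start with 2.
1 + 1/(2/1) = 1 + 1/2 = 3/2
4 + 1/(3/2) = 4 + 2/3 = 14/3
6 + 1/(14/3) = 6 + 3/14 = 87/14

87/14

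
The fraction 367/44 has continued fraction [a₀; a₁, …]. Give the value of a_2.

367 = 8·44 + 15, so a_0 = 8
44 = 2·15 + 14, so a_1 = 2
15 = 1·14 + 1, so a_2 = 1

1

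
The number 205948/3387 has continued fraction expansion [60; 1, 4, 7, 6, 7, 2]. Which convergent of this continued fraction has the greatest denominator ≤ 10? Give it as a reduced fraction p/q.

a_0 = 60: 60/1  (≤ bound)
a_1 = 1: 61/1  (≤ bound)
a_2 = 4: 304/5  (≤ bound)
a_3 = 7: 2189/36  (> 10, stop)

304/5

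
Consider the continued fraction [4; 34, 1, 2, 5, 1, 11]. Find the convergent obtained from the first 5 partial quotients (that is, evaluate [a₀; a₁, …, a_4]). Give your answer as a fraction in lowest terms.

Starting at the tail and folding back:
Start with 5.
2 + 1/(5/1) = 2 + 1/5 = 11/5
1 + 1/(11/5) = 1 + 5/11 = 16/11
34 + 1/(16/11) = 34 + 11/16 = 555/16
4 + 1/(555/16) = 4 + 16/555 = 2236/555

2236/555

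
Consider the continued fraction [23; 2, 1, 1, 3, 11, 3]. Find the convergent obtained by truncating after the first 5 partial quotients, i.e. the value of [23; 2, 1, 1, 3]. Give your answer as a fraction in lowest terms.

421/18

Collapse the nested fraction from the inside out:
Start with 3.
1 + 1/(3/1) = 1 + 1/3 = 4/3
1 + 1/(4/3) = 1 + 3/4 = 7/4
2 + 1/(7/4) = 2 + 4/7 = 18/7
23 + 1/(18/7) = 23 + 7/18 = 421/18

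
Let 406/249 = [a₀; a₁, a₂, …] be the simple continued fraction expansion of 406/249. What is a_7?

Apply division with remainder until the remainder is 0:
406 = 1·249 + 157, so a_0 = 1
249 = 1·157 + 92, so a_1 = 1
157 = 1·92 + 65, so a_2 = 1
92 = 1·65 + 27, so a_3 = 1
65 = 2·27 + 11, so a_4 = 2
27 = 2·11 + 5, so a_5 = 2
11 = 2·5 + 1, so a_6 = 2
5 = 5·1 + 0, so a_7 = 5

5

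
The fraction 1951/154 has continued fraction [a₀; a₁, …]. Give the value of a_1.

1

1951 = 12·154 + 103, so a_0 = 12
154 = 1·103 + 51, so a_1 = 1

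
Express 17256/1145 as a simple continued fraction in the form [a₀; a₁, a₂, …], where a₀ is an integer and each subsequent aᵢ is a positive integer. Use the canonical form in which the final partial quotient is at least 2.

[15; 14, 7, 2, 1, 3]

Repeatedly divide and take the remainder:
⌊17256/1145⌋ = 15, remainder 81
⌊1145/81⌋ = 14, remainder 11
⌊81/11⌋ = 7, remainder 4
⌊11/4⌋ = 2, remainder 3
⌊4/3⌋ = 1, remainder 1
⌊3/1⌋ = 3, remainder 0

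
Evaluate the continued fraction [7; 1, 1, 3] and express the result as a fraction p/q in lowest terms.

Start with 3.
1 + 1/(3/1) = 1 + 1/3 = 4/3
1 + 1/(4/3) = 1 + 3/4 = 7/4
7 + 1/(7/4) = 7 + 4/7 = 53/7

53/7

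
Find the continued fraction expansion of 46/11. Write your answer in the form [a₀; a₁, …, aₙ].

[4; 5, 2]

46 ÷ 11 → quotient 4, remainder 2
11 ÷ 2 → quotient 5, remainder 1
2 ÷ 1 → quotient 2, remainder 0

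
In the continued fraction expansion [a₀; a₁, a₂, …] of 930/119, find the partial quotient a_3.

⌊930/119⌋ = 7, remainder 97
⌊119/97⌋ = 1, remainder 22
⌊97/22⌋ = 4, remainder 9
⌊22/9⌋ = 2, remainder 4

2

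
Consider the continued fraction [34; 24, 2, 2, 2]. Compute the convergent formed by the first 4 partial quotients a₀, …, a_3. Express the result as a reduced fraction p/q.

4153/122

Start with 2.
2 + 1/(2/1) = 2 + 1/2 = 5/2
24 + 1/(5/2) = 24 + 2/5 = 122/5
34 + 1/(122/5) = 34 + 5/122 = 4153/122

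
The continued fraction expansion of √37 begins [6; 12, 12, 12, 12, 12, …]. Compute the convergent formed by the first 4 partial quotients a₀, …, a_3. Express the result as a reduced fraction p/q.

10657/1752

a_0 = 6: 6/1
a_1 = 12: 73/12
a_2 = 12: 882/145
a_3 = 12: 10657/1752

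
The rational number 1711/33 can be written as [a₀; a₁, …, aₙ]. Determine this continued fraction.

⌊1711/33⌋ = 51, remainder 28
⌊33/28⌋ = 1, remainder 5
⌊28/5⌋ = 5, remainder 3
⌊5/3⌋ = 1, remainder 2
⌊3/2⌋ = 1, remainder 1
⌊2/1⌋ = 2, remainder 0

[51; 1, 5, 1, 1, 2]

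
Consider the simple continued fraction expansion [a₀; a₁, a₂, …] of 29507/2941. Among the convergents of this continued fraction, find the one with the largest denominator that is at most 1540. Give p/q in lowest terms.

List convergents until the denominator exceeds the bound:
a_0 = 10: 10/1  (≤ bound)
a_1 = 30: 301/30  (≤ bound)
a_2 = 3: 913/91  (≤ bound)
a_3 = 7: 6692/667  (≤ bound)
a_4 = 1: 7605/758  (≤ bound)
a_5 = 3: 29507/2941  (> 1540, stop)

7605/758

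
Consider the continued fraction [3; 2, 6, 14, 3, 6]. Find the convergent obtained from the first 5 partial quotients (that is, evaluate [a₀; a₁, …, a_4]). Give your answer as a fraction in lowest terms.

a_0 = 3: 3/1
a_1 = 2: 7/2
a_2 = 6: 45/13
a_3 = 14: 637/184
a_4 = 3: 1956/565

1956/565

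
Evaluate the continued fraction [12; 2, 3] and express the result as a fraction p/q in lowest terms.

Start with 3.
2 + 1/(3/1) = 2 + 1/3 = 7/3
12 + 1/(7/3) = 12 + 3/7 = 87/7

87/7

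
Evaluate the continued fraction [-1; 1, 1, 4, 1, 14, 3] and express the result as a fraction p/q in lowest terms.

-227/500

a_0 = -1: -1/1
a_1 = 1: 0/1
a_2 = 1: -1/2
a_3 = 4: -4/9
a_4 = 1: -5/11
a_5 = 14: -74/163
a_6 = 3: -227/500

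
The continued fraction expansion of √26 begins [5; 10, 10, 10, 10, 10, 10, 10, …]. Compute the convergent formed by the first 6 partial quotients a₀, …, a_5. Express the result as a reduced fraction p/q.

Build up convergents one term at a time:
a_0 = 5: 5/1
a_1 = 10: 51/10
a_2 = 10: 515/101
a_3 = 10: 5201/1020
a_4 = 10: 52525/10301
a_5 = 10: 530451/104030

530451/104030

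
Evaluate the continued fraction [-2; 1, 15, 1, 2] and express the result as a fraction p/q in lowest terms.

-53/50

Start with 2.
1 + 1/(2/1) = 1 + 1/2 = 3/2
15 + 1/(3/2) = 15 + 2/3 = 47/3
1 + 1/(47/3) = 1 + 3/47 = 50/47
-2 + 1/(50/47) = -2 + 47/50 = -53/50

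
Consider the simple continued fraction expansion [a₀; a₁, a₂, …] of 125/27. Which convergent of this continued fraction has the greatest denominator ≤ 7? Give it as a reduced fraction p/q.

a_0 = 4: 4/1  (≤ bound)
a_1 = 1: 5/1  (≤ bound)
a_2 = 1: 9/2  (≤ bound)
a_3 = 1: 14/3  (≤ bound)
a_4 = 2: 37/8  (> 7, stop)

14/3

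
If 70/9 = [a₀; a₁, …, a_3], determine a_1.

Repeatedly divide and take the remainder:
⌊70/9⌋ = 7, remainder 7
⌊9/7⌋ = 1, remainder 2

1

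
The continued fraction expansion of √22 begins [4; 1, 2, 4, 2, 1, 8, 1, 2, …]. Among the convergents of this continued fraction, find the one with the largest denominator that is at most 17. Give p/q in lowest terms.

List convergents until the denominator exceeds the bound:
a_0 = 4: 4/1  (≤ bound)
a_1 = 1: 5/1  (≤ bound)
a_2 = 2: 14/3  (≤ bound)
a_3 = 4: 61/13  (≤ bound)
a_4 = 2: 136/29  (> 17, stop)

61/13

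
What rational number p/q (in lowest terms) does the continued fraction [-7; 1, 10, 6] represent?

-408/67

Start with 6.
10 + 1/(6/1) = 10 + 1/6 = 61/6
1 + 1/(61/6) = 1 + 6/61 = 67/61
-7 + 1/(67/61) = -7 + 61/67 = -408/67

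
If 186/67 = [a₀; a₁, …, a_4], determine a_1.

1

186 = 2·67 + 52, so a_0 = 2
67 = 1·52 + 15, so a_1 = 1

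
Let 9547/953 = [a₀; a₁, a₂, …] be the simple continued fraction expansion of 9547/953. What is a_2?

9547 ÷ 953 → quotient 10, remainder 17
953 ÷ 17 → quotient 56, remainder 1
17 ÷ 1 → quotient 17, remainder 0

17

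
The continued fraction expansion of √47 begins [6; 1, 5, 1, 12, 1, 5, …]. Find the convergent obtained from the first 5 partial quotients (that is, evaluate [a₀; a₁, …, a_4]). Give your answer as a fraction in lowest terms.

617/90

a_0 = 6: 6/1
a_1 = 1: 7/1
a_2 = 5: 41/6
a_3 = 1: 48/7
a_4 = 12: 617/90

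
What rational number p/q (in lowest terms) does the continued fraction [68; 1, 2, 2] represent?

481/7

Compute successive convergents:
a_0 = 68: 68/1
a_1 = 1: 69/1
a_2 = 2: 206/3
a_3 = 2: 481/7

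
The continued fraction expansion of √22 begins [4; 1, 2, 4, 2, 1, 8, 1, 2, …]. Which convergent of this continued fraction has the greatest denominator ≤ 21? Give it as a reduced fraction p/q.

List convergents until the denominator exceeds the bound:
a_0 = 4: 4/1  (≤ bound)
a_1 = 1: 5/1  (≤ bound)
a_2 = 2: 14/3  (≤ bound)
a_3 = 4: 61/13  (≤ bound)
a_4 = 2: 136/29  (> 21, stop)

61/13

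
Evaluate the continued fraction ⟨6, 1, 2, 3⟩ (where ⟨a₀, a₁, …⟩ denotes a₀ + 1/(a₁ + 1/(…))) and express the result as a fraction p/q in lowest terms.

67/10

Starting at the tail and folding back:
Start with 3.
2 + 1/(3/1) = 2 + 1/3 = 7/3
1 + 1/(7/3) = 1 + 3/7 = 10/7
6 + 1/(10/7) = 6 + 7/10 = 67/10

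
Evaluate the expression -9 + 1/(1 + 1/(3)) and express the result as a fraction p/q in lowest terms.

Compute successive convergents:
a_0 = -9: -9/1
a_1 = 1: -8/1
a_2 = 3: -33/4

-33/4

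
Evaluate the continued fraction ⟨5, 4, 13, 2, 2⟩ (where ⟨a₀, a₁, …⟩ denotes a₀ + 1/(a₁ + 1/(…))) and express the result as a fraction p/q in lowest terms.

1432/273

Start with 2.
2 + 1/(2/1) = 2 + 1/2 = 5/2
13 + 1/(5/2) = 13 + 2/5 = 67/5
4 + 1/(67/5) = 4 + 5/67 = 273/67
5 + 1/(273/67) = 5 + 67/273 = 1432/273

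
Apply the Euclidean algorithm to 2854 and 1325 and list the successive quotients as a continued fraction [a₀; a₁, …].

[2; 6, 2, 50, 2]

2854 ÷ 1325 → quotient 2, remainder 204
1325 ÷ 204 → quotient 6, remainder 101
204 ÷ 101 → quotient 2, remainder 2
101 ÷ 2 → quotient 50, remainder 1
2 ÷ 1 → quotient 2, remainder 0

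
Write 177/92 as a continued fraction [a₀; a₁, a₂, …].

[1; 1, 12, 7]

177 ÷ 92 → quotient 1, remainder 85
92 ÷ 85 → quotient 1, remainder 7
85 ÷ 7 → quotient 12, remainder 1
7 ÷ 1 → quotient 7, remainder 0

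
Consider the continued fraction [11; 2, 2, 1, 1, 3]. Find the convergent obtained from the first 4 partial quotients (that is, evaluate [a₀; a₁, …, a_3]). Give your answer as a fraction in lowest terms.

80/7

a_0 = 11: 11/1
a_1 = 2: 23/2
a_2 = 2: 57/5
a_3 = 1: 80/7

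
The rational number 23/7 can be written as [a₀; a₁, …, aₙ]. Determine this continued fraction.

[3; 3, 2]

23 ÷ 7 → quotient 3, remainder 2
7 ÷ 2 → quotient 3, remainder 1
2 ÷ 1 → quotient 2, remainder 0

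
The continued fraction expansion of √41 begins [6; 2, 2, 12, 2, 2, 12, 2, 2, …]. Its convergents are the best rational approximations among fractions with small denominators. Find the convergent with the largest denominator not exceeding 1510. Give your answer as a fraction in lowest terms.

a_0 = 6: 6/1  (≤ bound)
a_1 = 2: 13/2  (≤ bound)
a_2 = 2: 32/5  (≤ bound)
a_3 = 12: 397/62  (≤ bound)
a_4 = 2: 826/129  (≤ bound)
a_5 = 2: 2049/320  (≤ bound)
a_6 = 12: 25414/3969  (> 1510, stop)

2049/320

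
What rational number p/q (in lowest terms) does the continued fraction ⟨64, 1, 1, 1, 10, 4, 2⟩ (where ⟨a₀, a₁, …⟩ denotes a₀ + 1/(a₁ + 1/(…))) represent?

19009/294

a_0 = 64: 64/1
a_1 = 1: 65/1
a_2 = 1: 129/2
a_3 = 1: 194/3
a_4 = 10: 2069/32
a_5 = 4: 8470/131
a_6 = 2: 19009/294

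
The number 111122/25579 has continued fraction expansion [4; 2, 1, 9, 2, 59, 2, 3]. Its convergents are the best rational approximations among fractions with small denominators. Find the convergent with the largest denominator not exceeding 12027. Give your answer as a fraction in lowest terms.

31787/7317

List convergents until the denominator exceeds the bound:
a_0 = 4: 4/1  (≤ bound)
a_1 = 2: 9/2  (≤ bound)
a_2 = 1: 13/3  (≤ bound)
a_3 = 9: 126/29  (≤ bound)
a_4 = 2: 265/61  (≤ bound)
a_5 = 59: 15761/3628  (≤ bound)
a_6 = 2: 31787/7317  (≤ bound)
a_7 = 3: 111122/25579  (> 12027, stop)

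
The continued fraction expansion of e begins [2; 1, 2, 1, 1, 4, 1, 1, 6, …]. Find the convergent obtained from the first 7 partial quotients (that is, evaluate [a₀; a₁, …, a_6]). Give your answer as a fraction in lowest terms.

Collapse the nested fraction from the inside out:
Start with 1.
4 + 1/(1/1) = 4 + 1/1 = 5/1
1 + 1/(5/1) = 1 + 1/5 = 6/5
1 + 1/(6/5) = 1 + 5/6 = 11/6
2 + 1/(11/6) = 2 + 6/11 = 28/11
1 + 1/(28/11) = 1 + 11/28 = 39/28
2 + 1/(39/28) = 2 + 28/39 = 106/39

106/39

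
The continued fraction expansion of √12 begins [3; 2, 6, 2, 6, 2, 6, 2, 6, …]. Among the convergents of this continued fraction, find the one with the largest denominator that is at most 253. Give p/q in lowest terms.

627/181

a_0 = 3: 3/1  (≤ bound)
a_1 = 2: 7/2  (≤ bound)
a_2 = 6: 45/13  (≤ bound)
a_3 = 2: 97/28  (≤ bound)
a_4 = 6: 627/181  (≤ bound)
a_5 = 2: 1351/390  (> 253, stop)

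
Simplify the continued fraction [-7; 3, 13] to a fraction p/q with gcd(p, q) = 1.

-267/40

Starting at the tail and folding back:
Start with 13.
3 + 1/(13/1) = 3 + 1/13 = 40/13
-7 + 1/(40/13) = -7 + 13/40 = -267/40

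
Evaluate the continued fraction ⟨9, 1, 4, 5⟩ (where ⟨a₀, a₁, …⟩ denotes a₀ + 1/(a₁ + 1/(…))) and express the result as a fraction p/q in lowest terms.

255/26

Start with 5.
4 + 1/(5/1) = 4 + 1/5 = 21/5
1 + 1/(21/5) = 1 + 5/21 = 26/21
9 + 1/(26/21) = 9 + 21/26 = 255/26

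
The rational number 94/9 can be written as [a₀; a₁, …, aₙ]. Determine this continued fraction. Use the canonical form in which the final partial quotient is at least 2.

Apply division with remainder until the remainder is 0:
94 = 10·9 + 4, so a_0 = 10
9 = 2·4 + 1, so a_1 = 2
4 = 4·1 + 0, so a_2 = 4

[10; 2, 4]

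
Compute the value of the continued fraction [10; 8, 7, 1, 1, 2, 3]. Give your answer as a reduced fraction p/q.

10619/1049

Start with 3.
2 + 1/(3/1) = 2 + 1/3 = 7/3
1 + 1/(7/3) = 1 + 3/7 = 10/7
1 + 1/(10/7) = 1 + 7/10 = 17/10
7 + 1/(17/10) = 7 + 10/17 = 129/17
8 + 1/(129/17) = 8 + 17/129 = 1049/129
10 + 1/(1049/129) = 10 + 129/1049 = 10619/1049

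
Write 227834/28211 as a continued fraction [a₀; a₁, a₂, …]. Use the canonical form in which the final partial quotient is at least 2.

Apply division with remainder until the remainder is 0:
⌊227834/28211⌋ = 8, remainder 2146
⌊28211/2146⌋ = 13, remainder 313
⌊2146/313⌋ = 6, remainder 268
⌊313/268⌋ = 1, remainder 45
⌊268/45⌋ = 5, remainder 43
⌊45/43⌋ = 1, remainder 2
⌊43/2⌋ = 21, remainder 1
⌊2/1⌋ = 2, remainder 0

[8; 13, 6, 1, 5, 1, 21, 2]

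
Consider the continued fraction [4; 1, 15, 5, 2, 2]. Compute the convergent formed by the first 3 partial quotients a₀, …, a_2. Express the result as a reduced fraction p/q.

79/16

Compute successive convergents:
a_0 = 4: 4/1
a_1 = 1: 5/1
a_2 = 15: 79/16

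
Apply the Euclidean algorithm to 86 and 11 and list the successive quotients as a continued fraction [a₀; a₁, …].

[7; 1, 4, 2]

⌊86/11⌋ = 7, remainder 9
⌊11/9⌋ = 1, remainder 2
⌊9/2⌋ = 4, remainder 1
⌊2/1⌋ = 2, remainder 0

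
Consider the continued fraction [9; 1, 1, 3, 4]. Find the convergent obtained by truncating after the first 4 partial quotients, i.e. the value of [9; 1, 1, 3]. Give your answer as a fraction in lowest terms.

Build up convergents one term at a time:
a_0 = 9: 9/1
a_1 = 1: 10/1
a_2 = 1: 19/2
a_3 = 3: 67/7

67/7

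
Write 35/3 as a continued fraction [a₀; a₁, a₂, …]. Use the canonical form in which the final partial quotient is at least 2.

Run the Euclidean algorithm, recording each quotient:
35 = 11·3 + 2, so a_0 = 11
3 = 1·2 + 1, so a_1 = 1
2 = 2·1 + 0, so a_2 = 2

[11; 1, 2]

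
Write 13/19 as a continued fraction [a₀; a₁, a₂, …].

[0; 1, 2, 6]

Apply division with remainder until the remainder is 0:
⌊13/19⌋ = 0, remainder 13
⌊19/13⌋ = 1, remainder 6
⌊13/6⌋ = 2, remainder 1
⌊6/1⌋ = 6, remainder 0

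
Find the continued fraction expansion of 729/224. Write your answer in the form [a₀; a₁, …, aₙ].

[3; 3, 1, 13, 4]

729 ÷ 224 → quotient 3, remainder 57
224 ÷ 57 → quotient 3, remainder 53
57 ÷ 53 → quotient 1, remainder 4
53 ÷ 4 → quotient 13, remainder 1
4 ÷ 1 → quotient 4, remainder 0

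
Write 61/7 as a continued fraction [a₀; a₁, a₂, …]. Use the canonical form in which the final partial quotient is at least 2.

[8; 1, 2, 2]

61 = 8·7 + 5, so a_0 = 8
7 = 1·5 + 2, so a_1 = 1
5 = 2·2 + 1, so a_2 = 2
2 = 2·1 + 0, so a_3 = 2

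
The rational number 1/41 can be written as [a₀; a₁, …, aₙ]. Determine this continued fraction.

⌊1/41⌋ = 0, remainder 1
⌊41/1⌋ = 41, remainder 0

[0; 41]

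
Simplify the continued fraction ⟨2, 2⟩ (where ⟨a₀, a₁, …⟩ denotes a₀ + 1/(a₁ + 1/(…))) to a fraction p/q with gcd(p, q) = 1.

a_0 = 2: 2/1
a_1 = 2: 5/2

5/2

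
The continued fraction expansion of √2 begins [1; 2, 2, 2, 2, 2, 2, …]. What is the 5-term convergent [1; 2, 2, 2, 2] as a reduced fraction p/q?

41/29

Start with 2.
2 + 1/(2/1) = 2 + 1/2 = 5/2
2 + 1/(5/2) = 2 + 2/5 = 12/5
2 + 1/(12/5) = 2 + 5/12 = 29/12
1 + 1/(29/12) = 1 + 12/29 = 41/29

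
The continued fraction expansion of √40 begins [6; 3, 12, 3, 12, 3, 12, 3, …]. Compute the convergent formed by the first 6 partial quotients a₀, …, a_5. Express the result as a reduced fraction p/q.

27379/4329

Build up convergents one term at a time:
a_0 = 6: 6/1
a_1 = 3: 19/3
a_2 = 12: 234/37
a_3 = 3: 721/114
a_4 = 12: 8886/1405
a_5 = 3: 27379/4329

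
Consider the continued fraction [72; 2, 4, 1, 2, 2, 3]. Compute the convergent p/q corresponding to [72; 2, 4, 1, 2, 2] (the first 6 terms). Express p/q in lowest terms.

5289/73

Start with 2.
2 + 1/(2/1) = 2 + 1/2 = 5/2
1 + 1/(5/2) = 1 + 2/5 = 7/5
4 + 1/(7/5) = 4 + 5/7 = 33/7
2 + 1/(33/7) = 2 + 7/33 = 73/33
72 + 1/(73/33) = 72 + 33/73 = 5289/73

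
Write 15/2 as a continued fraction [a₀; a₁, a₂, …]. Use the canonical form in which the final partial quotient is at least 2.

15 ÷ 2 → quotient 7, remainder 1
2 ÷ 1 → quotient 2, remainder 0

[7; 2]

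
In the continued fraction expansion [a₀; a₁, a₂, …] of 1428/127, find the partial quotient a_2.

10

Repeatedly divide and take the remainder:
⌊1428/127⌋ = 11, remainder 31
⌊127/31⌋ = 4, remainder 3
⌊31/3⌋ = 10, remainder 1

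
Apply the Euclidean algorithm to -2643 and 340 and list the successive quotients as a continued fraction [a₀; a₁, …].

[-8; 4, 2, 2, 2, 6]

⌊-2643/340⌋ = -8, remainder 77
⌊340/77⌋ = 4, remainder 32
⌊77/32⌋ = 2, remainder 13
⌊32/13⌋ = 2, remainder 6
⌊13/6⌋ = 2, remainder 1
⌊6/1⌋ = 6, remainder 0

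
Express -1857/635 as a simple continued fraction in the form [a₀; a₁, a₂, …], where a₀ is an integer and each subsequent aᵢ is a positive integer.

[-3; 13, 4, 2, 1, 3]

⌊-1857/635⌋ = -3, remainder 48
⌊635/48⌋ = 13, remainder 11
⌊48/11⌋ = 4, remainder 4
⌊11/4⌋ = 2, remainder 3
⌊4/3⌋ = 1, remainder 1
⌊3/1⌋ = 3, remainder 0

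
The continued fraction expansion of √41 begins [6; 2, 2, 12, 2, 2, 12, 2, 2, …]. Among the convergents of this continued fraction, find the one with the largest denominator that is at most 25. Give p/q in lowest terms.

List convergents until the denominator exceeds the bound:
a_0 = 6: 6/1  (≤ bound)
a_1 = 2: 13/2  (≤ bound)
a_2 = 2: 32/5  (≤ bound)
a_3 = 12: 397/62  (> 25, stop)

32/5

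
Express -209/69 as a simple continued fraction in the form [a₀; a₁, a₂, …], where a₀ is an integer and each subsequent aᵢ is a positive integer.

[-4; 1, 33, 2]

⌊-209/69⌋ = -4, remainder 67
⌊69/67⌋ = 1, remainder 2
⌊67/2⌋ = 33, remainder 1
⌊2/1⌋ = 2, remainder 0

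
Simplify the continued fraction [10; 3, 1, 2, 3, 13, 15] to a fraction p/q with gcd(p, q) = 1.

a_0 = 10: 10/1
a_1 = 3: 31/3
a_2 = 1: 41/4
a_3 = 2: 113/11
a_4 = 3: 380/37
a_5 = 13: 5053/492
a_6 = 15: 76175/7417

76175/7417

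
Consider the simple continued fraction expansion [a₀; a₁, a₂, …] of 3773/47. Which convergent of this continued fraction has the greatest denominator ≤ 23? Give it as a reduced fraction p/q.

1445/18

a_0 = 80: 80/1  (≤ bound)
a_1 = 3: 241/3  (≤ bound)
a_2 = 1: 321/4  (≤ bound)
a_3 = 1: 562/7  (≤ bound)
a_4 = 1: 883/11  (≤ bound)
a_5 = 1: 1445/18  (≤ bound)
a_6 = 2: 3773/47  (> 23, stop)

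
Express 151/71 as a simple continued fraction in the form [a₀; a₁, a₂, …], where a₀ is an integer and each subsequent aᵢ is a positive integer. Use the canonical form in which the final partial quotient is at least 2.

Apply division with remainder until the remainder is 0:
151 = 2·71 + 9, so a_0 = 2
71 = 7·9 + 8, so a_1 = 7
9 = 1·8 + 1, so a_2 = 1
8 = 8·1 + 0, so a_3 = 8

[2; 7, 1, 8]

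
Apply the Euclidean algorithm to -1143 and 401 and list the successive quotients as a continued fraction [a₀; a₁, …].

[-3; 6, 1, 2, 6, 3]

Apply division with remainder until the remainder is 0:
-1143 = -3·401 + 60, so a_0 = -3
401 = 6·60 + 41, so a_1 = 6
60 = 1·41 + 19, so a_2 = 1
41 = 2·19 + 3, so a_3 = 2
19 = 6·3 + 1, so a_4 = 6
3 = 3·1 + 0, so a_5 = 3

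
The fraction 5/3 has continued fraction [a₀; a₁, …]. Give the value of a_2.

2

5 ÷ 3 → quotient 1, remainder 2
3 ÷ 2 → quotient 1, remainder 1
2 ÷ 1 → quotient 2, remainder 0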